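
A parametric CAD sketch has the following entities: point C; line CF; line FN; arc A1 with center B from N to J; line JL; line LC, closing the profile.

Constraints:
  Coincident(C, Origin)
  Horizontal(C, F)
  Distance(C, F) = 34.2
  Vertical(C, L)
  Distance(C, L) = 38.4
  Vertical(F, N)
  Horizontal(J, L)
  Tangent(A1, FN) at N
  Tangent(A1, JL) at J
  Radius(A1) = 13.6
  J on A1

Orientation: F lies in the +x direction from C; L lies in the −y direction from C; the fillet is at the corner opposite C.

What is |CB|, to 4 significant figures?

32.24

C is at the origin; C and F share the same y with |CF| = 34.2 and F on the +x side, so F = (34.20, 0.000). C and L share the same x with |CL| = 38.4 and L on the −y side, so L = (0.000, -38.40). The virtual corner opposite C is at (34.20, -38.40). Tangency of A1 to FN means the radius BN is perpendicular to FN and tangency of A1 to JL means the radius BJ is perpendicular to JL, with radius 13.6, so the center B sits 13.6 in from both sides at B = (20.60, -24.80). Then |CB| = |B − C| = 32.24.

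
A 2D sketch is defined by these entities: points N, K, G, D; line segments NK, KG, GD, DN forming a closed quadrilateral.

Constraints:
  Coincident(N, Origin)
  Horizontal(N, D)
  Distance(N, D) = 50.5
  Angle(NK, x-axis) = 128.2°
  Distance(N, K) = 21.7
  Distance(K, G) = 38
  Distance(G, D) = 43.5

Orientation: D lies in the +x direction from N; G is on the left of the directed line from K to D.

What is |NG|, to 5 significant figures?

38.749

Checks: |KG| = 38.00 ✓; |GD| = 43.50 ✓.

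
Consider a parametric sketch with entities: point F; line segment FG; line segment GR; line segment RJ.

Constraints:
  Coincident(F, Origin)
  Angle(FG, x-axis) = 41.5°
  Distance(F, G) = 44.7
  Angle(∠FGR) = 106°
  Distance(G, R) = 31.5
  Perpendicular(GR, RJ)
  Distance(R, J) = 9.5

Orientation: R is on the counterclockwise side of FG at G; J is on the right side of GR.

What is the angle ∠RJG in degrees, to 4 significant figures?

73.22°

∠FGR = 106.0°, so GR runs at 41.5° + (180° − 106.0°) = 115.5° from the x-axis; with |GR| = 31.5, R = G + 31.5·(cos 115.5°, sin 115.5°) = (19.92, 58.05). GR ⟂ RJ; with |RJ| = 9.5 on the right of GR, J = R + 9.5·(0.9026, 0.4305) = (28.49, 62.14). Then cos ∠RJG = JR·JG / (|JR||JG|), giving 73.22°.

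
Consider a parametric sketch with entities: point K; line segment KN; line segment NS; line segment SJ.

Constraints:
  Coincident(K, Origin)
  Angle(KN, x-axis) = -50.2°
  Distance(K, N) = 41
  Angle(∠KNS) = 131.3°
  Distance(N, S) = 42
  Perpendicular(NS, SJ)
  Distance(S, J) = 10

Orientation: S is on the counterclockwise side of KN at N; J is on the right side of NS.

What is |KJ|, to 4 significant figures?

80.21

∠KNS = 131.3°, so NS runs at -50.2° + (180° − 131.3°) = -1.500° from the x-axis; with |NS| = 42.0, S = N + 42.0·(cos -1.500°, sin -1.500°) = (68.23, -32.60). The perpendicularity gives SJ at right angles to NS; with |SJ| = 10.0 on the right of NS, J = S + 10.0·(-0.02618, -0.9997) = (67.97, -42.60). Then |KJ| = |J − K| = 80.21.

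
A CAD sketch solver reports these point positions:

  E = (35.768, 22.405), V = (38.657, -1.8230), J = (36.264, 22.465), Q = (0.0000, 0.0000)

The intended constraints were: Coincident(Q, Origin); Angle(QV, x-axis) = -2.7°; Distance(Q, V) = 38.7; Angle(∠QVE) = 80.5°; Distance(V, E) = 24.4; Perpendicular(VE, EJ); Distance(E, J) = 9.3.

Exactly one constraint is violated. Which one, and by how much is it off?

Distance(E, J) = 9.3 — off by 8.80.

Q = (0.00, 0.00) ✓; QV at -2.700° ✓; |QV| = 38.70 ✓; ∠QVE = 80.50° ✓; |VE| = 24.40 ✓; ∠(VE, EJ) = 89.90° ✓; |EJ| = 0.4996 ✗.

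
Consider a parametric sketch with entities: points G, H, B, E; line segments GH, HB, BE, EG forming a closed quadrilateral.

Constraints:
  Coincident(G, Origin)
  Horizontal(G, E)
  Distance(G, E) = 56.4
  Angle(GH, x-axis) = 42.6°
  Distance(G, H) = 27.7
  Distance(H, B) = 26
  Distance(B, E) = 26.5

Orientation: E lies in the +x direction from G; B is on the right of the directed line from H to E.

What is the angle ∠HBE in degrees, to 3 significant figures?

101°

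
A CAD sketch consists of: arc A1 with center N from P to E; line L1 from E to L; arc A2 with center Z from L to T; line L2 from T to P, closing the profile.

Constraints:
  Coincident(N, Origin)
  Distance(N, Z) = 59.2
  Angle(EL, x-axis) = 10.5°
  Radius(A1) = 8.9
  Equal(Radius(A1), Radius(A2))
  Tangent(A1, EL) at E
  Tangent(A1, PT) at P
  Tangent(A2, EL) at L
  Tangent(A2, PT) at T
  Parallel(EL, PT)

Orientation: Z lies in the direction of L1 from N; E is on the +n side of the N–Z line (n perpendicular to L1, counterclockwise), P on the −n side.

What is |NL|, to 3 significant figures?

59.9

The slot axis is L1's direction at 10.5°, so u = (cos 10.5°, sin 10.5°) = (0.983, 0.182) and n = (−sin 10.5°, cos 10.5°) = (-0.182, 0.983). N is at the origin and Z lies 59.2 along u from N, so Z = 59.2·u = (58.2, 10.8). Tangency of A1 to both parallel lines with radius 8.9 puts E and P at N ± 8.9·n: E = (-1.62, 8.75), P = (1.62, -8.75). Equal radii place L and T the same way about Z: L = Z + 8.9·n = (56.6, 19.5), T = Z − 8.9·n = (59.8, 2.04). Then |NL| = |L − N| = 59.9.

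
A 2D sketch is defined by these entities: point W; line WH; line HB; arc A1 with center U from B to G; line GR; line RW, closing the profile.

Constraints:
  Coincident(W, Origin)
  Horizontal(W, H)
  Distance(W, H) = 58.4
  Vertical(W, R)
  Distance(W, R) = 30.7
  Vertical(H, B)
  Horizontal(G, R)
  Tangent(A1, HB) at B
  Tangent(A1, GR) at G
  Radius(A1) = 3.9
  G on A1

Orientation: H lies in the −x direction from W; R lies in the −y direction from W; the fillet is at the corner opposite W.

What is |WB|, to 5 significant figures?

64.256

The virtual corner opposite W is at (-58.400, -30.700). Since A1 is tangent to HB there, UB ⟂ HB and the tangent condition forces UG to be normal to GR, with radius 3.9, so the center U sits 3.9 in from both sides at U = (-54.500, -26.800). That places the tangent points at B = (-58.400, -26.800) on HB and G = (-54.500, -30.700) on GR. Then |WB| = |B − W| = 64.256.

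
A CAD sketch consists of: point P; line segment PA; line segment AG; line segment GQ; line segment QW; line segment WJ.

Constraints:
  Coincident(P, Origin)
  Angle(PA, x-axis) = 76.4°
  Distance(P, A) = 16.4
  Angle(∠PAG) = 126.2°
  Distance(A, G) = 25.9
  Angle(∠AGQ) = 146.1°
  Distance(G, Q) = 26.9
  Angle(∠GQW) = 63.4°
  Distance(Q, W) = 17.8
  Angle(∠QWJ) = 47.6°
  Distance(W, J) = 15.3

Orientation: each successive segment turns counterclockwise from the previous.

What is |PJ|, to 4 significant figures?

46.05

P is at the origin; PA runs at 76.4° with length 16.4, so A = (3.856, 15.94). ∠PAG = 126.2° gives AG at 130.2° from the x-axis; with |AG| = 25.9, G = (-12.86, 35.72). ∠AGQ = 146.1° gives GQ at 164.1° from the x-axis; with |GQ| = 26.9, Q = (-38.73, 43.09). ∠GQW = 63.4° gives QW at -79.30° from the x-axis; with |QW| = 17.8, W = (-35.43, 25.60). ∠QWJ = 47.6° gives WJ at 53.10° from the x-axis; with |WJ| = 15.3, J = (-26.24, 37.84). Then |PJ| = |J − P| = 46.05.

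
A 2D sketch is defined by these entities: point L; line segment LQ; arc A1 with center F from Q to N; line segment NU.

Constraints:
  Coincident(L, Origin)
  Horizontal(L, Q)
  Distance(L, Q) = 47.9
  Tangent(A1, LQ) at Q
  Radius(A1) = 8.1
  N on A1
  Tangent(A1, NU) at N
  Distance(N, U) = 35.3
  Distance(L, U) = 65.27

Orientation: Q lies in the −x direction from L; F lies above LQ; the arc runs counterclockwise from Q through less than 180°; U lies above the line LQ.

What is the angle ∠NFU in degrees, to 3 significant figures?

77.1°

L is at the origin; L and Q share the same y with |LQ| = 47.9 and Q on the −x side, so Q = (-47.9, 0.00). The tangent condition forces FQ to be normal to LQ, so F = Q + (0, 8.1) = (-47.9, 8.10). Since FN ⟂ NU (tangency), |FU| = √(8.1² + 35.3²) = 36.2 regardless of where N sits on A1. So U lies on both circle(L, 65.27) and circle(F, 36.2); the above-LQ intersection is U = (-47.9, 44.3). N is the foot of the tangent from U: N = (-40.0, 9.92).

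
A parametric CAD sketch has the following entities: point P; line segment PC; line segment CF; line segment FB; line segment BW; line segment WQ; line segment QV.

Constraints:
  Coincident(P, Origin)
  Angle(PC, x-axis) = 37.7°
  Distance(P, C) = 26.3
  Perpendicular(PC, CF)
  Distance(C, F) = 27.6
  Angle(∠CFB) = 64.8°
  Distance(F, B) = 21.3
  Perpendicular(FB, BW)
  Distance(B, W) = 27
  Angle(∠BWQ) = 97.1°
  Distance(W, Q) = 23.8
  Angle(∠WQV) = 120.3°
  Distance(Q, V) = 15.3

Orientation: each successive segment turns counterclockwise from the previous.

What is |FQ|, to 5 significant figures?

30.031

The perpendicularity gives BW at right angles to FB, so BW runs at -27.100°; with |BW| = 27.0, W = (18.264, 6.6597). ∠BWQ = 97.1° gives WQ at 55.800° from the x-axis; with |WQ| = 23.8, Q = (31.641, 26.344). Then |FQ| = |Q − F| = 30.031.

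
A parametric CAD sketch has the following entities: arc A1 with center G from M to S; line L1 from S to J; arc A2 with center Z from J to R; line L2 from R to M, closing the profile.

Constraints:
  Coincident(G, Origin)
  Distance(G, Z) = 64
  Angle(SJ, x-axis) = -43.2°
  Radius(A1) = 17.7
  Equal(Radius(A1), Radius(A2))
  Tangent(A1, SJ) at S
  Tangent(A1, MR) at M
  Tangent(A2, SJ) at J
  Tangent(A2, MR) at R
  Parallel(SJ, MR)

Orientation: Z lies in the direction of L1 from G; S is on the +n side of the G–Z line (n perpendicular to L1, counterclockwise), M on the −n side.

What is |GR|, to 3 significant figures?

66.4

Tangency of A1 to both parallel lines with radius 17.7 puts S and M at G ± 17.7·n: S = (12.1, 12.9), M = (-12.1, -12.9). Equal radii place J and R the same way about Z: J = Z + 17.7·n = (58.8, -30.9), R = Z − 17.7·n = (34.5, -56.7). Then |GR| = |R − G| = 66.4.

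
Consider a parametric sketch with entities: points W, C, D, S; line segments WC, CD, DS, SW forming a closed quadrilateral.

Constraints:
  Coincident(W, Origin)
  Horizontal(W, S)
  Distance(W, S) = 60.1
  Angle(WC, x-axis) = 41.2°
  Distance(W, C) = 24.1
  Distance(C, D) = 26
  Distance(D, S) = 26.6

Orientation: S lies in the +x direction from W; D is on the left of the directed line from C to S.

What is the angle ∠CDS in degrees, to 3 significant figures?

117°

Checks: |WS| = 60.10 ✓; |WC| = 24.10 ✓; |CD| = 26.00 ✓; |DS| = 26.60 ✓.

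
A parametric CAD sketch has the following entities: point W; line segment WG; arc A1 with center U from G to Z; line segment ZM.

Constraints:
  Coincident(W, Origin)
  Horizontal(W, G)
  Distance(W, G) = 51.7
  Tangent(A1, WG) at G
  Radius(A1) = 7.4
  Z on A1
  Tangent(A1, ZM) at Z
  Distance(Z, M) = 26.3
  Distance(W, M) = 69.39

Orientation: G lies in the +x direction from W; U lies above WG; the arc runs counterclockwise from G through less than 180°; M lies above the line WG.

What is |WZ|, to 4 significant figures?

59.48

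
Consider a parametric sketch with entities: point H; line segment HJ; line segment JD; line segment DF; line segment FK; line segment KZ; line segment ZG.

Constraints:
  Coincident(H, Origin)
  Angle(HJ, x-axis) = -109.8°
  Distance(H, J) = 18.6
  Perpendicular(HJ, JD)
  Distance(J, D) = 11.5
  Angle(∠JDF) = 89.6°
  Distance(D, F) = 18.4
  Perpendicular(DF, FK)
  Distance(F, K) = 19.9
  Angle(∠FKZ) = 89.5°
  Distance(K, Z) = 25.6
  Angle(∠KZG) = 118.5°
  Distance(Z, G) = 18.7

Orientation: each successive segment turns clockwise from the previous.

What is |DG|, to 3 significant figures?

16.3

H is at the origin; HJ runs at -109.8° with length 18.6, so J = (-6.30, -17.5). HJ ⟂ JD, so JD runs at 160°; with |JD| = 11.5, D = (-17.1, -13.6). ∠JDF = 89.6° gives DF at 69.8° from the x-axis; with |DF| = 18.4, F = (-10.8, 3.66). DF is perpendicular to FK, so FK runs at -20.2°; with |FK| = 19.9, K = (7.91, -3.21). ∠FKZ = 89.5° gives KZ at -111° from the x-axis; with |KZ| = 25.6, Z = (-1.14, -27.2). ∠KZG = 118.5° gives ZG at -172° from the x-axis; with |ZG| = 18.7, G = (-19.7, -29.7). Then |DG| = |G − D| = 16.3.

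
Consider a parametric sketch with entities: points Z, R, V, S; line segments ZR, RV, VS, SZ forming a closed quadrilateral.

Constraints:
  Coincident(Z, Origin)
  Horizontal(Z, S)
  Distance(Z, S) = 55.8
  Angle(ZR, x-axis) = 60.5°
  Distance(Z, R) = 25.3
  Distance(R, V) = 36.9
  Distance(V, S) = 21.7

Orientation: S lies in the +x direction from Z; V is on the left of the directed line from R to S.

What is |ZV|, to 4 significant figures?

53.51

Z is at the origin; ZS is horizontal with |ZS| = 55.8 and S in +x, so S = (55.8, 0). ZR runs at 60.5° with |ZR| = 25.3, so R = (12.46, 22.02). V is determined by |RV| = 36.9 and |VS| = 21.7 together: it lies at the intersection of circle(R, 36.9) and circle(S, 21.7). With |RS| = 48.61, the foot of the radical line on RS is 33.47 from R and the perpendicular offset is √(36.9² − 33.47²) = 15.54. Taking the left-of-RS solution: V = (49.34, 20.71).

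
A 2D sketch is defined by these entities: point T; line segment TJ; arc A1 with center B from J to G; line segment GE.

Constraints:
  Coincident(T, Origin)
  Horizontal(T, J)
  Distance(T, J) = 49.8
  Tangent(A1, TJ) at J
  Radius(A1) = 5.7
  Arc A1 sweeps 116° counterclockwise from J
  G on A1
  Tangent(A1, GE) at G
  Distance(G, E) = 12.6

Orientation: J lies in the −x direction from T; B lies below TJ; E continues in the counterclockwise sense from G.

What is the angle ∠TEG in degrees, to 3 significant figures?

94.4°

On A1, J sits at bearing 90° from B; a 116° counterclockwise sweep puts G at bearing 206°, so G = B + 5.7·(cos 206°, sin 206°) = (-54.9, -8.20). A1 meets GE tangentially, so BG is at right angles to GE, so GE runs along (−sin 206°, cos 206°); with |GE| = 12.6, E = (-49.4, -19.5). Then cos ∠TEG = ET·EG / (|ET||EG|), giving 94.4°.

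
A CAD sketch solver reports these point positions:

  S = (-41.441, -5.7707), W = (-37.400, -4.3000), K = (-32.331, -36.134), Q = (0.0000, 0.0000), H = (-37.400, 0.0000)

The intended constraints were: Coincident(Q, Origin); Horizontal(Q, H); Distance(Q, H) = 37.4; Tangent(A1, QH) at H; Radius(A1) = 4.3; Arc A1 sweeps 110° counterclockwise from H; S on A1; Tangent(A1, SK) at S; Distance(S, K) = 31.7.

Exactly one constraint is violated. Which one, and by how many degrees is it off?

Tangent(A1, SK) at S — off by 3.30°.

Q = (0.00, 0.00) ✓; Q.y = 0.00, H.y = 0.00 ✓; |QH| = 37.40 ✓; ∠(WH, HQ) = 90.00° ✓; |WH| = 4.300 ✓; bearing(W→S) − bearing(W→H) = 110.0° ✓; |WS| = 4.300 ✓; ∠(WS, SK) = 93.30° ✗; |SK| = 31.70 ✓.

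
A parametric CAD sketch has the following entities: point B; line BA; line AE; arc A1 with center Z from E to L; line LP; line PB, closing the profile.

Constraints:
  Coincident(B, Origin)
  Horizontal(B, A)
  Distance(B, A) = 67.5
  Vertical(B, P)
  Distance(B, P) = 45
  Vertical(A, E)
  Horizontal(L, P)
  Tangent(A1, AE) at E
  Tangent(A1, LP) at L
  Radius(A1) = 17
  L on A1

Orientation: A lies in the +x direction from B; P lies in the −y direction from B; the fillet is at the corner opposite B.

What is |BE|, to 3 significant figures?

73.1

The virtual corner opposite B is at (67.5, -45.0). A1 meets AE tangentially, so ZE is at right angles to AE and tangency of A1 to LP means the radius ZL is perpendicular to LP, with radius 17.0, so the center Z sits 17.0 in from both sides at Z = (50.5, -28.0). That places the tangent points at E = (67.5, -28.0) on AE and L = (50.5, -45.0) on LP. Then |BE| = |E − B| = 73.1.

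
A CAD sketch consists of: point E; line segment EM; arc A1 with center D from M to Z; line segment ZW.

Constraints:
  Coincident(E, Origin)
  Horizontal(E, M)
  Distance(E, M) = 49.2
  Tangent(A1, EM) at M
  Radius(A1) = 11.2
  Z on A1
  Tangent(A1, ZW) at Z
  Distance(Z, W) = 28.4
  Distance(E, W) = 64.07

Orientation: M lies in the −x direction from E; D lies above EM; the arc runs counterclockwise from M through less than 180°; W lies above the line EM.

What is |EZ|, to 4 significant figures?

41.55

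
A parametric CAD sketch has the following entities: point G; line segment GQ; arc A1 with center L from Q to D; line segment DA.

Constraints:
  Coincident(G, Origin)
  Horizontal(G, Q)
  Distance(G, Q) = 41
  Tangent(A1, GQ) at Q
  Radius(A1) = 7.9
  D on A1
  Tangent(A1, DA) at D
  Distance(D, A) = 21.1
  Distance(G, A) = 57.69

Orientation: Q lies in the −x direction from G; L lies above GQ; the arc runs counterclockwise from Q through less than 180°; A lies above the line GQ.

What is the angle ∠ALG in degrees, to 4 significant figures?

124.9°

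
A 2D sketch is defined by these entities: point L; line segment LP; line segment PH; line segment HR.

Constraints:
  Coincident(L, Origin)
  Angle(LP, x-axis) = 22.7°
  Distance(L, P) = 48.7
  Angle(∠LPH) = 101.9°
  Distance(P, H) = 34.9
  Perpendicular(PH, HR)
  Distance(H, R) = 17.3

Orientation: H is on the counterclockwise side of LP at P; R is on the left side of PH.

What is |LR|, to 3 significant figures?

54.2

∠LPH = 101.9°, so PH runs at 22.7° + (180° − 101.9°) = 101° from the x-axis; with |PH| = 34.9, H = P + 34.9·(cos 101°, sin 101°) = (38.4, 53.1). PH ⟂ HR; with |HR| = 17.3 on the left of PH, R = H + 17.3·(-0.982, -0.187) = (21.4, 49.8). Then |LR| = |R − L| = 54.2.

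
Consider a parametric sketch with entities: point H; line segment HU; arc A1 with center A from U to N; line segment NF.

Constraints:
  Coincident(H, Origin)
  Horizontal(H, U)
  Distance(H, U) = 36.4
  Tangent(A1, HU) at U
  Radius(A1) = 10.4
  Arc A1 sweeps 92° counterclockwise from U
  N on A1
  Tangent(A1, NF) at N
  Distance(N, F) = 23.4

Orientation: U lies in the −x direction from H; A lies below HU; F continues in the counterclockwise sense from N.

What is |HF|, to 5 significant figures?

57.271

H is at the origin; H and U share the same y with |HU| = 36.4 and U on the −x side, so U = (-36.400, 0.0000). Since A1 is tangent to HU there, AU ⟂ HU, so A = U + (0, -10.4) = (-36.400, -10.400). On A1, U sits at bearing 90° from A; a 92° counterclockwise sweep puts N at bearing 182°, so N = A + 10.4·(cos 182°, sin 182°) = (-46.794, -10.763). Since A1 is tangent to NF there, AN ⟂ NF, so NF runs along (−sin 182°, cos 182°); with |NF| = 23.4, F = (-45.977, -34.149). Then |HF| = |F − H| = 57.271.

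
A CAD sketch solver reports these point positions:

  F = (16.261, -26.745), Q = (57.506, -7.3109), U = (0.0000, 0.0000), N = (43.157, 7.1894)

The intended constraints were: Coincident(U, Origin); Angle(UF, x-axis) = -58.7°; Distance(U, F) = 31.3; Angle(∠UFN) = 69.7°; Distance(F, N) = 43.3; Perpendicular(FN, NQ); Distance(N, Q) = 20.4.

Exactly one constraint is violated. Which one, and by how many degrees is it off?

Perpendicular(FN, NQ) — off by 6.90°.

U = (0.00, 0.00) ✓; UF at -58.70° ✓; |UF| = 31.30 ✓; ∠UFN = 69.70° ✓; |FN| = 43.30 ✓; ∠(FN, NQ) = 96.90° ✗; |NQ| = 20.40 ✓.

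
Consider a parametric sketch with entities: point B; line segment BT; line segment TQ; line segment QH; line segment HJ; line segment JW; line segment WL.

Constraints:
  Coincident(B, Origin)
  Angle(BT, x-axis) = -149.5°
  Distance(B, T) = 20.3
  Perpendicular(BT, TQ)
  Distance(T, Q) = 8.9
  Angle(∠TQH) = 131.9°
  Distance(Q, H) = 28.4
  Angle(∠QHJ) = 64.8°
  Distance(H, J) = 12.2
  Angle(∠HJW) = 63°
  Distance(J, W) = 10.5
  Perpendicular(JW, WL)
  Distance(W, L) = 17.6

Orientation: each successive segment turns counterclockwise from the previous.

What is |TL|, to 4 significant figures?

39.45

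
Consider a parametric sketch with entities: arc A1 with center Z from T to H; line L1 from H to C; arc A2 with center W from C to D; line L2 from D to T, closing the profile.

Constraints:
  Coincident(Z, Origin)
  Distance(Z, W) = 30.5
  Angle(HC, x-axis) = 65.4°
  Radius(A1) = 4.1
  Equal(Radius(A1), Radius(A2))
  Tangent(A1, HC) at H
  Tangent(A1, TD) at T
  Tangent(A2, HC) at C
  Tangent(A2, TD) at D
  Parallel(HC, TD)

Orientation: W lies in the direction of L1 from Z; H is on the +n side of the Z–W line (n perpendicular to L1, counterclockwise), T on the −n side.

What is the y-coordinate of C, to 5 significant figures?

29.438

The slot axis is L1's direction at 65.4°, so u = (cos 65.4°, sin 65.4°) = (0.41628, 0.90924) and n = (−sin 65.4°, cos 65.4°) = (-0.90924, 0.41628). Z is at the origin and W lies 30.5 along u from Z, so W = 30.5·u = (12.697, 27.732). Tangency of A1 to both parallel lines with radius 4.1 puts H and T at Z ± 4.1·n: H = (-3.7279, 1.7068), T = (3.7279, -1.7068). Equal radii place C and D the same way about W: C = W + 4.1·n = (8.9687, 29.438), D = W − 4.1·n = (16.424, 26.025). So C.y = 29.438.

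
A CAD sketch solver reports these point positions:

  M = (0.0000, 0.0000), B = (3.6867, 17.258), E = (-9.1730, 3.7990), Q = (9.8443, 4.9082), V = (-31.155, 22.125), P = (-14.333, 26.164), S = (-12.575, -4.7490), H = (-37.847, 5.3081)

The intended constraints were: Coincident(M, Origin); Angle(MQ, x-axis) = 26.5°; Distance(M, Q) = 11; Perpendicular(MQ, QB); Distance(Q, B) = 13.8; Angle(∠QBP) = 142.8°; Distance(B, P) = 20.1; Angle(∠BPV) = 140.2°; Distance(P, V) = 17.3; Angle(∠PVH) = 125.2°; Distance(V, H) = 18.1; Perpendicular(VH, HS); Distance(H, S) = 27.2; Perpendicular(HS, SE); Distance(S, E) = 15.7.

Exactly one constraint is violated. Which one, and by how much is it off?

Distance(S, E) = 15.7 — off by 6.50.

M = (0.00, 0.00) ✓; MQ at 26.50° ✓; |MQ| = 11.00 ✓; ∠(MQ, QB) = 90.00° ✓; |QB| = 13.80 ✓; ∠QBP = 142.8° ✓; |BP| = 20.10 ✓; ∠BPV = 140.2° ✓; |PV| = 17.30 ✓; ∠PVH = 125.2° ✓; |VH| = 18.10 ✓; ∠(VH, HS) = 90.00° ✓; |HS| = 27.20 ✓; ∠(HS, SE) = 90.00° ✓; |SE| = 9.200 ✗.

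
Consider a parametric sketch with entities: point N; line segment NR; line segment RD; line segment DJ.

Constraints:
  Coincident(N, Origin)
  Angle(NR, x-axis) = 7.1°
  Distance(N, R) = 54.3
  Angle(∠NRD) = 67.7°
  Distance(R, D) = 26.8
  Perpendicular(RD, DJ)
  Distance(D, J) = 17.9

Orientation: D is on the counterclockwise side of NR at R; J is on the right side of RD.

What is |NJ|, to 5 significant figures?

68.420

N is at the origin; NR runs at 7.1° with length 54.3, so R = 54.3·(cos 7.1°, sin 7.1°) = (53.884, 6.7116). ∠NRD = 67.7°, so RD runs at 7.1° + (180° − 67.7°) = 119.40° from the x-axis; with |RD| = 26.8, D = R + 26.8·(cos 119.40°, sin 119.40°) = (40.727, 30.060). RD ⟂ DJ; with |DJ| = 17.9 on the right of RD, J = D + 17.9·(0.87121, 0.49090) = (56.322, 38.847). Then |NJ| = |J − N| = 68.420.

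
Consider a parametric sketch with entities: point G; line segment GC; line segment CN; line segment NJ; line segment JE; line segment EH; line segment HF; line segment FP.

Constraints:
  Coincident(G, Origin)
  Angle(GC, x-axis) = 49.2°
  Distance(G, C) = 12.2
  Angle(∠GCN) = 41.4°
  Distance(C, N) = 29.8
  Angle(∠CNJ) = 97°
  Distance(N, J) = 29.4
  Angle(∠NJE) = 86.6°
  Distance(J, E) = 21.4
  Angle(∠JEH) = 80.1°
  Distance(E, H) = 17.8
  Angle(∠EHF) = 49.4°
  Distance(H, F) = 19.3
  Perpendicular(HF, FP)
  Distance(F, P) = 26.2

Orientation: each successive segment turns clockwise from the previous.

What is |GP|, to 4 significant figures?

36.77

G is at the origin; GC runs at 49.2° with length 12.2, so C = (7.972, 9.235). ∠GCN = 41.4° gives CN at -89.40° from the x-axis; with |CN| = 29.8, N = (8.284, -20.56). ∠CNJ = 97.0° gives NJ at -172.4° from the x-axis; with |NJ| = 29.4, J = (-20.86, -24.45). ∠NJE = 86.6° gives JE at 94.20° from the x-axis; with |JE| = 21.4, E = (-22.43, -3.109). ∠JEH = 80.1° gives EH at -5.700° from the x-axis; with |EH| = 17.8, H = (-4.713, -4.877). ∠EHF = 49.4° gives HF at -136.3° from the x-axis; with |HF| = 19.3, F = (-18.67, -18.21). The perpendicularity gives FP at right angles to HF, so FP runs at 133.7°; with |FP| = 26.2, P = (-36.77, 0.7310). Then |GP| = |P − G| = 36.77.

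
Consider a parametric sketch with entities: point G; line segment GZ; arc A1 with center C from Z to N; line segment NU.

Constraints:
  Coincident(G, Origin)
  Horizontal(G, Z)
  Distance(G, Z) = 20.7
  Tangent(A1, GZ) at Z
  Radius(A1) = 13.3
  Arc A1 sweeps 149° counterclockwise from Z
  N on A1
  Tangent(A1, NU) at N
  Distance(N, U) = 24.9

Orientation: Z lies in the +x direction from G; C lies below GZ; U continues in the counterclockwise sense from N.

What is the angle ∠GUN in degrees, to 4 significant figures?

15.84°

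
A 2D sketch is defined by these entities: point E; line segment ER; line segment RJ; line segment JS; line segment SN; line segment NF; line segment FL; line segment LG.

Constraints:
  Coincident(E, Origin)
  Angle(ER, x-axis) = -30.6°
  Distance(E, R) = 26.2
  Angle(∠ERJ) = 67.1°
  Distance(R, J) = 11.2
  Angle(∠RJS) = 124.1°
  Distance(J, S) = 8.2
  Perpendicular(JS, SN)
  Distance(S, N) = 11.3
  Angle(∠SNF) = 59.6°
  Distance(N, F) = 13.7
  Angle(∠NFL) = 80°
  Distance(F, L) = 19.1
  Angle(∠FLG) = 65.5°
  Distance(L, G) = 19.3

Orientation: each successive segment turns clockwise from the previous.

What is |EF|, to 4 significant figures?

25.11

E is at the origin; ER runs at -30.6° with length 26.2, so R = (22.55, -13.34). ∠ERJ = 67.1° gives RJ at -143.5° from the x-axis; with |RJ| = 11.2, J = (13.55, -20.00). ∠RJS = 124.1° gives JS at 160.6° from the x-axis; with |JS| = 8.2, S = (5.814, -17.28). JS ⟂ SN, so SN runs at 70.60°; with |SN| = 11.3, N = (9.567, -6.617). ∠SNF = 59.6° gives NF at -49.80° from the x-axis; with |NF| = 13.7, F = (18.41, -17.08). Then |EF| = |F − E| = 25.11.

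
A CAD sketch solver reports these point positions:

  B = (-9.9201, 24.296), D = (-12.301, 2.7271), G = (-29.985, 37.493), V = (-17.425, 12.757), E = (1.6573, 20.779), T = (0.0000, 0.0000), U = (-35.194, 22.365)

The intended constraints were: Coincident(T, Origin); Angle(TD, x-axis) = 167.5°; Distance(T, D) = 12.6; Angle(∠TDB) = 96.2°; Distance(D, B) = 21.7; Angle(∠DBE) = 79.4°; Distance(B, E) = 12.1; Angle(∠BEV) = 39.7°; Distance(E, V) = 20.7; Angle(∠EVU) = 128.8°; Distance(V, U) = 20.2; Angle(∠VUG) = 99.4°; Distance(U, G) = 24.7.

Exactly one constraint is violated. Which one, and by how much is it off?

Distance(U, G) = 24.7 — off by 8.70.

T = (0.00, 0.00) ✓; TD at 167.5° ✓; |TD| = 12.60 ✓; ∠TDB = 96.20° ✓; |DB| = 21.70 ✓; ∠DBE = 79.40° ✓; |BE| = 12.10 ✓; ∠BEV = 39.70° ✓; |EV| = 20.70 ✓; ∠EVU = 128.8° ✓; |VU| = 20.20 ✓; ∠VUG = 99.40° ✓; |UG| = 16.00 ✗.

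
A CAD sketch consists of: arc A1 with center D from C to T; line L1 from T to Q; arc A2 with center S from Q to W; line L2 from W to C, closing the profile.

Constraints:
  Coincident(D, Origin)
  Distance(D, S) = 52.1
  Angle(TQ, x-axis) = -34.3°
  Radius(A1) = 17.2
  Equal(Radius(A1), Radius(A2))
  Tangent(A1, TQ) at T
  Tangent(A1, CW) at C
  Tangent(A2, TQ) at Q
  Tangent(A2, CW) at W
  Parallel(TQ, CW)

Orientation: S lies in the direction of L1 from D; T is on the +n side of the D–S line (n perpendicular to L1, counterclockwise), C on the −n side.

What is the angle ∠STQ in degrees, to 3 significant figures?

18.3°

The slot axis is L1's direction at -34.3°, so u = (cos -34.3°, sin -34.3°) = (0.826, -0.564) and n = (−sin -34.3°, cos -34.3°) = (0.564, 0.826). D is at the origin and S lies 52.1 along u from D, so S = 52.1·u = (43.0, -29.4). Tangency of A1 to both parallel lines with radius 17.2 puts T and C at D ± 17.2·n: T = (9.69, 14.2), C = (-9.69, -14.2). Equal radii place Q and W the same way about S: Q = S + 17.2·n = (52.7, -15.2), W = S − 17.2·n = (33.3, -43.6). Then cos ∠STQ = TS·TQ / (|TS||TQ|), giving 18.3°.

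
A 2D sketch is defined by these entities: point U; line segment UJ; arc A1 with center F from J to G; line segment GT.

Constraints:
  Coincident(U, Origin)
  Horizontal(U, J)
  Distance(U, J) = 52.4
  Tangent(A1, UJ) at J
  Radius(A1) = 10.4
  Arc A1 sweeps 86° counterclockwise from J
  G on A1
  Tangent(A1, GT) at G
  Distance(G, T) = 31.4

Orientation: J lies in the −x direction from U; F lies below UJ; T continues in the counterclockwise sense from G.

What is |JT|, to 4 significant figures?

42.88

U is at the origin; UJ is horizontal with |UJ| = 52.4 and J on the −x side, so J = (-52.40, 0.000). Tangency of A1 to UJ means the radius FJ is perpendicular to UJ, so F = J + (0, -10.4) = (-52.40, -10.40). On A1, J sits at bearing 90° from F; an 86° counterclockwise sweep puts G at bearing 176°, so G = F + 10.4·(cos 176°, sin 176°) = (-62.77, -9.675). The tangent condition forces FG to be normal to GT, so GT runs along (−sin 176°, cos 176°); with |GT| = 31.4, T = (-64.97, -41.00). Then |JT| = |T − J| = 42.88.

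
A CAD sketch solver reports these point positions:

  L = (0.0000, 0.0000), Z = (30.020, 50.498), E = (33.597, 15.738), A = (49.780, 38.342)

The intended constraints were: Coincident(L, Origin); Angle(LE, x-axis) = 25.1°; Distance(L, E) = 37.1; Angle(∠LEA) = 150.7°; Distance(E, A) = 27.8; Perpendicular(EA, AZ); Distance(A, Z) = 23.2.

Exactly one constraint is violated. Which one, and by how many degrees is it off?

Perpendicular(EA, AZ) — off by 4.00°.

L = (0.00, 0.00) ✓; LE at 25.10° ✓; |LE| = 37.10 ✓; ∠LEA = 150.7° ✓; |EA| = 27.80 ✓; ∠(EA, AZ) = 94.00° ✗; |AZ| = 23.20 ✓.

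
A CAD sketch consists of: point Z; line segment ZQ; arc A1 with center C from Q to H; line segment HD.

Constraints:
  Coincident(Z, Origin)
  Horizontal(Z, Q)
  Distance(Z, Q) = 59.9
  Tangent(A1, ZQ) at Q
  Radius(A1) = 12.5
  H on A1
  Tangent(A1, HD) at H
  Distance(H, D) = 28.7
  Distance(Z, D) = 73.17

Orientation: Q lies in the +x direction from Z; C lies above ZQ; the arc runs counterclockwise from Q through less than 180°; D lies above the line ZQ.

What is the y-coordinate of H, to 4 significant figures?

17.95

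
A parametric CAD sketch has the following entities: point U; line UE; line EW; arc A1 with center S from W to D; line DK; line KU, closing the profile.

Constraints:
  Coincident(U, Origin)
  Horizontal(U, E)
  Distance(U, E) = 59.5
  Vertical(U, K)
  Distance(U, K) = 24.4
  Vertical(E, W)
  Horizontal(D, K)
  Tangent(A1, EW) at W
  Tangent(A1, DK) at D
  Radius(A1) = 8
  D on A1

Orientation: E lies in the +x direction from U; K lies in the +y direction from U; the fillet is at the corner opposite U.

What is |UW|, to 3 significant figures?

61.7

The virtual corner opposite U is at (59.5, 24.4). A1 meets EW tangentially, so SW is at right angles to EW and tangency of A1 to DK means the radius SD is perpendicular to DK, with radius 8.0, so the center S sits 8.0 in from both sides at S = (51.5, 16.4). That places the tangent points at W = (59.5, 16.4) on EW and D = (51.5, 24.4) on DK. Then |UW| = |W − U| = 61.7.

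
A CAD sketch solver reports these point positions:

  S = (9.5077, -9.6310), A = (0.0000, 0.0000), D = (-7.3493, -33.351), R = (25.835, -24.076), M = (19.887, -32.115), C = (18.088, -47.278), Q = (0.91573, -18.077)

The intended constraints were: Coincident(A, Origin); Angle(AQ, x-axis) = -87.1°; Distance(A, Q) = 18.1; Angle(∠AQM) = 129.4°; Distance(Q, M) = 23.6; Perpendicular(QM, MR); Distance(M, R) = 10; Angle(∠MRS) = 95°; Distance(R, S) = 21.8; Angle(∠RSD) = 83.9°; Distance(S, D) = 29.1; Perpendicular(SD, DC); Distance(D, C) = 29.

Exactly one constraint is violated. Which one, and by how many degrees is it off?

Perpendicular(SD, DC) — off by 6.70°.

A = (0.00, 0.00) ✓; AQ at -87.10° ✓; |AQ| = 18.10 ✓; ∠AQM = 129.4° ✓; |QM| = 23.60 ✓; ∠(QM, MR) = 90.00° ✓; |MR| = 10.00 ✓; ∠MRS = 95.00° ✓; |RS| = 21.80 ✓; ∠RSD = 83.90° ✓; |SD| = 29.10 ✓; ∠(SD, DC) = 96.70° ✗; |DC| = 29.00 ✓.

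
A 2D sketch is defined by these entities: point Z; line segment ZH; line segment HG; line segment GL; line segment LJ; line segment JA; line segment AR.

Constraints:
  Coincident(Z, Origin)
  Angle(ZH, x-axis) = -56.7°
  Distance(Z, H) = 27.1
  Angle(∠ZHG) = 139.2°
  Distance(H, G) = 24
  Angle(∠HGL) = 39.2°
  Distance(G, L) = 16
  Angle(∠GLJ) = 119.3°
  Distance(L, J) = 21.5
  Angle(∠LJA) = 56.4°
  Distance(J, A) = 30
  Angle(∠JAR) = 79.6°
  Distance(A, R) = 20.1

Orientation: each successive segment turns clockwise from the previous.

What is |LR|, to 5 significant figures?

14.593

Z is at the origin; ZH runs at -56.7° with length 27.1, so H = (14.879, -22.650). ∠ZHG = 139.2° gives HG at -97.500° from the x-axis; with |HG| = 24.0, G = (11.746, -46.445). ∠HGL = 39.2° gives GL at 121.70° from the x-axis; with |GL| = 16.0, L = (3.3383, -32.832). ∠GLJ = 119.3° gives LJ at 61.000° from the x-axis; with |LJ| = 21.5, J = (13.762, -14.028). ∠LJA = 56.4° gives JA at -62.600° from the x-axis; with |JA| = 30.0, A = (27.568, -40.662). ∠JAR = 79.6° gives AR at -163.00° from the x-axis; with |AR| = 20.1, R = (8.3460, -46.539). Then |LR| = |R − L| = 14.593.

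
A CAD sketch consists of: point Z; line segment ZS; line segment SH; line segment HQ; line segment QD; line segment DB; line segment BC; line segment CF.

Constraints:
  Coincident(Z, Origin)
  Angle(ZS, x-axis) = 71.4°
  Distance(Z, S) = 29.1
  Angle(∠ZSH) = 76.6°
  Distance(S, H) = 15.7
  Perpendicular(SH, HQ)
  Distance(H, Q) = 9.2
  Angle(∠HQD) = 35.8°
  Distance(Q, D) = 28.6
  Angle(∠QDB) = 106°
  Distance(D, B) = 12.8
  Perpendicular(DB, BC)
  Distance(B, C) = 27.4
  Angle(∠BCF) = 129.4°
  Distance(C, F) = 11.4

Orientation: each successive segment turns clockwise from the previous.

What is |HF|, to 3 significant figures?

13.6

Z is at the origin; ZS runs at 71.4° with length 29.1, so S = (9.28, 27.6). ∠ZSH = 76.6° gives SH at -32.0° from the x-axis; with |SH| = 15.7, H = (22.6, 19.3). SH is perpendicular to HQ, so HQ runs at -122°; with |HQ| = 9.2, Q = (17.7, 11.5). ∠HQD = 35.8° gives QD at 93.8° from the x-axis; with |QD| = 28.6, D = (15.8, 40.0). ∠QDB = 106.0° gives DB at 19.8° from the x-axis; with |DB| = 12.8, B = (27.9, 44.3). DB is perpendicular to BC, so BC runs at -70.2°; with |BC| = 27.4, C = (37.2, 18.6). ∠BCF = 129.4° gives CF at -121° from the x-axis; with |CF| = 11.4, F = (31.3, 8.76). Then |HF| = |F − H| = 13.6.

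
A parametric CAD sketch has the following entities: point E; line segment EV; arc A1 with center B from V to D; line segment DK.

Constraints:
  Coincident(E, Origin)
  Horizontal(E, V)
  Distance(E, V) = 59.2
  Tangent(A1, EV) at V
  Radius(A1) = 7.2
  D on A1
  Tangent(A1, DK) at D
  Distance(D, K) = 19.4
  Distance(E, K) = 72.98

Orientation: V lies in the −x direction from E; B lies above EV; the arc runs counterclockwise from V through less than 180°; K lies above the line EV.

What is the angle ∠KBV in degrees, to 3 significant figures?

154°

Checks: |EV| = 59.20 ✓; |BD| = 7.200 ✓; ∠(BD, DK) = 90.00° ✓; |DK| = 19.40 ✓; |EK| = 72.98 ✓.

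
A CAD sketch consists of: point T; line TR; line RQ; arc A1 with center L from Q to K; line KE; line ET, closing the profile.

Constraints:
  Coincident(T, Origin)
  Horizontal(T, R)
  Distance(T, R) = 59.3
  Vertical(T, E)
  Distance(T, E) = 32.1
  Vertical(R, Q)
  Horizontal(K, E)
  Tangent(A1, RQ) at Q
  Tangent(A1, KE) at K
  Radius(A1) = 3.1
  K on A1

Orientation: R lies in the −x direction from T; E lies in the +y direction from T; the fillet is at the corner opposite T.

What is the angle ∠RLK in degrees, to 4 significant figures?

173.9°

T is at the origin; T and R share the same y with |TR| = 59.3 and R on the −x side, so R = (-59.30, 0.000). T and E share the same x with |TE| = 32.1 and E on the +y side, so E = (0.000, 32.10). The virtual corner opposite T is at (-59.30, 32.10). A1 meets RQ tangentially, so LQ is at right angles to RQ and tangency of A1 to KE means the radius LK is perpendicular to KE, with radius 3.1, so the center L sits 3.1 in from both sides at L = (-56.20, 29.00). That places the tangent points at Q = (-59.30, 29.00) on RQ and K = (-56.20, 32.10) on KE. Then cos ∠RLK = LR·LK / (|LR||LK|), giving 173.9°.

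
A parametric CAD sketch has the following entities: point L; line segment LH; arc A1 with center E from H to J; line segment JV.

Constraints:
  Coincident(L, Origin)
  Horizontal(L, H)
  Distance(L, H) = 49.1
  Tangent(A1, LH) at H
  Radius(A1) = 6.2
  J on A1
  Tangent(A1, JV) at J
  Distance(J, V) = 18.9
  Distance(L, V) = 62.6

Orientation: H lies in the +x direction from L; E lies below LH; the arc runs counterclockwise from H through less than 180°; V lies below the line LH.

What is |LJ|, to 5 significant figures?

45.862

Checks: |EJ| = 6.200 ✓; ∠(EJ, JV) = 90.00° ✓; |JV| = 18.90 ✓; |LV| = 62.60 ✓.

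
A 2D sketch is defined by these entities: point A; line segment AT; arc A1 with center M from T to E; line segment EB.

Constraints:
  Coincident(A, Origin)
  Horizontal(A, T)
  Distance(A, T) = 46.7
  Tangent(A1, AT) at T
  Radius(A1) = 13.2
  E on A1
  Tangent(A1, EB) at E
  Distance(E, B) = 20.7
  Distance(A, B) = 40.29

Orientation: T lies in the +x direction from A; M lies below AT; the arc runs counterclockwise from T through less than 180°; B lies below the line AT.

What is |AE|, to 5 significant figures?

35.336

A is at the origin; AT is horizontal with |AT| = 46.7 and T on the +x side, so T = (46.700, 0.0000). A1 meets AT tangentially, so MT is at right angles to AT, so M = T + (0, -13.2) = (46.700, -13.200). Since ME ⟂ EB (tangency), |MB| = √(13.2² + 20.7²) = 24.551 regardless of where E sits on A1. So B lies on both circle(A, 40.29) and circle(M, 24.551); the below-AT intersection is B = (27.936, -29.032). E is the foot of the tangent from B: E = (34.098, -9.2704).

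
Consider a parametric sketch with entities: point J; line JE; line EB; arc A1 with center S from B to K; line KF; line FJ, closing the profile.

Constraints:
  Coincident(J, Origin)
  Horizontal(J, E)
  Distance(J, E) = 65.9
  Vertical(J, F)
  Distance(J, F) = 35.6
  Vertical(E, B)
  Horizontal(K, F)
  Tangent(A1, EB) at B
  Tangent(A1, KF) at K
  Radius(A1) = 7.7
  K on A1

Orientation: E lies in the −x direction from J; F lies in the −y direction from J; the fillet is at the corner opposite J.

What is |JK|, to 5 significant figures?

68.225

J is at the origin; J and E share the same y with |JE| = 65.9 and E on the −x side, so E = (-65.900, 0.0000). J and F share the same x with |JF| = 35.6 and F on the −y side, so F = (0.0000, -35.600). The virtual corner opposite J is at (-65.900, -35.600). The tangent condition forces SB to be normal to EB and the tangent condition forces SK to be normal to KF, with radius 7.7, so the center S sits 7.7 in from both sides at S = (-58.200, -27.900). That places the tangent points at B = (-65.900, -27.900) on EB and K = (-58.200, -35.600) on KF. Then |JK| = |K − J| = 68.225.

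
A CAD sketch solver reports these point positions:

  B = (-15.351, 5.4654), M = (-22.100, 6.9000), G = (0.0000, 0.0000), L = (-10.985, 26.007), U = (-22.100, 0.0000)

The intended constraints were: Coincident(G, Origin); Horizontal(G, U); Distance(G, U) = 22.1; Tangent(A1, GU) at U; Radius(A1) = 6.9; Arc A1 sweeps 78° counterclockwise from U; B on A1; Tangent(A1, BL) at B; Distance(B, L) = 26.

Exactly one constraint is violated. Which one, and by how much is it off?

Distance(B, L) = 26 — off by 5.00.

G = (0.00, 0.00) ✓; G.y = 0.00, U.y = 0.00 ✓; |GU| = 22.10 ✓; ∠(MU, UG) = 90.00° ✓; |MU| = 6.900 ✓; bearing(M→B) − bearing(M→U) = 78.00° ✓; |MB| = 6.900 ✓; ∠(MB, BL) = 90.00° ✓; |BL| = 21.00 ✗.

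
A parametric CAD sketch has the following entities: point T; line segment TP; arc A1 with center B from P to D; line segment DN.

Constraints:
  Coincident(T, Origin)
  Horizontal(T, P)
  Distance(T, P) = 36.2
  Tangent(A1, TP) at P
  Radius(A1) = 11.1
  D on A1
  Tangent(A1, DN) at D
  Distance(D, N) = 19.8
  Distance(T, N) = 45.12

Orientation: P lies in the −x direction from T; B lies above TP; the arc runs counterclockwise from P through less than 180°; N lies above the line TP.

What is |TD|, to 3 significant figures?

29.1

Checks: |TP| = 36.20 ✓; |BD| = 11.10 ✓; ∠(BD, DN) = 90.00° ✓; |DN| = 19.80 ✓; |TN| = 45.12 ✓.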